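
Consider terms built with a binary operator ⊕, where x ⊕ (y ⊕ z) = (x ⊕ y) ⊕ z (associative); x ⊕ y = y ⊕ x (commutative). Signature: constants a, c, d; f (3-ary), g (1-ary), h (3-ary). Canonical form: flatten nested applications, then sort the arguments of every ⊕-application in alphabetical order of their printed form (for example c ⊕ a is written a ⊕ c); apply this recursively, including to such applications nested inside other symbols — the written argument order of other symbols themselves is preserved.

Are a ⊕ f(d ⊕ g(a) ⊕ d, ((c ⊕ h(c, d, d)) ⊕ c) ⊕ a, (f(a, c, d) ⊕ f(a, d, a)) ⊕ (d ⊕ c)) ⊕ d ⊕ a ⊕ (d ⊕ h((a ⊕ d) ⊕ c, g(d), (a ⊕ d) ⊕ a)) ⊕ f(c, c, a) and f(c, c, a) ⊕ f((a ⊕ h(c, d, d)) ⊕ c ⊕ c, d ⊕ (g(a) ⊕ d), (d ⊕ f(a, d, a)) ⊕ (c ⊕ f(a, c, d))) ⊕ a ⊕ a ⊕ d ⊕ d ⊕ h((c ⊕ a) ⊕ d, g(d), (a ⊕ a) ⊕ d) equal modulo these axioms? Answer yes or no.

Left:  a ⊕ f(d ⊕ g(a) ⊕ d, ((c ⊕ h(c, d, d)) ⊕ c) ⊕ a, (f(a, c, d) ⊕ f(a, d, a)) ⊕ (d ⊕ c)) ⊕ d ⊕ a ⊕ (d ⊕ h((a ⊕ d) ⊕ c, g(d), (a ⊕ d) ⊕ a)) ⊕ f(c, c, a)
  Un-nest:  a ⊕ f(d ⊕ g(a) ⊕ d, ((c ⊕ h(c, d, d)) ⊕ c) ⊕ a, (f(a, c, d) ⊕ f(a, d, a)) ⊕ (d ⊕ c)) ⊕ d ⊕ a ⊕ d ⊕ h((a ⊕ d) ⊕ c, g(d), (a ⊕ d) ⊕ a) ⊕ f(c, c, a)
  Canonicalize subterm:  f(d ⊕ g(a) ⊕ d, ((c ⊕ h(c, d, d)) ⊕ c) ⊕ a, (f(a, c, d) ⊕ f(a, d, a)) ⊕ (d ⊕ c))  →  f(d ⊕ d ⊕ g(a), a ⊕ c ⊕ c ⊕ h(c, d, d), c ⊕ d ⊕ f(a, c, d) ⊕ f(a, d, a))
  Canonicalize subterm:  h((a ⊕ d) ⊕ c, g(d), (a ⊕ d) ⊕ a)  →  h(a ⊕ c ⊕ d, g(d), a ⊕ a ⊕ d)
  Order the arguments:  a ⊕ a ⊕ d ⊕ d ⊕ f(c, c, a) ⊕ f(d ⊕ d ⊕ g(a), a ⊕ c ⊕ c ⊕ h(c, d, d), c ⊕ d ⊕ f(a, c, d) ⊕ f(a, d, a)) ⊕ h(a ⊕ c ⊕ d, g(d), a ⊕ a ⊕ d)
Right:  f(c, c, a) ⊕ f((a ⊕ h(c, d, d)) ⊕ c ⊕ c, d ⊕ (g(a) ⊕ d), (d ⊕ f(a, d, a)) ⊕ (c ⊕ f(a, c, d))) ⊕ a ⊕ a ⊕ d ⊕ d ⊕ h((c ⊕ a) ⊕ d, g(d), (a ⊕ a) ⊕ d)
  Inside:  f((a ⊕ h(c, d, d)) ⊕ c ⊕ c, d ⊕ (g(a) ⊕ d), (d ⊕ f(a, d, a)) ⊕ (c ⊕ f(a, c, d)))  →  f(a ⊕ c ⊕ c ⊕ h(c, d, d), d ⊕ d ⊕ g(a), c ⊕ d ⊕ f(a, c, d) ⊕ f(a, d, a))
  Canonicalize subterm:  h((c ⊕ a) ⊕ d, g(d), (a ⊕ a) ⊕ d)  →  h(a ⊕ c ⊕ d, g(d), a ⊕ a ⊕ d)
  Sort:  a ⊕ a ⊕ d ⊕ d ⊕ f(a ⊕ c ⊕ c ⊕ h(c, d, d), d ⊕ d ⊕ g(a), c ⊕ d ⊕ f(a, c, d) ⊕ f(a, d, a)) ⊕ f(c, c, a) ⊕ h(a ⊕ c ⊕ d, g(d), a ⊕ a ⊕ d)

Answer: no — a ⊕ a ⊕ d ⊕ d ⊕ f(c, c, a) ⊕ f(d ⊕ d ⊕ g(a), a ⊕ c ⊕ c ⊕ h(c, d, d), c ⊕ d ⊕ f(a, c, d) ⊕ f(a, d, a)) ⊕ h(a ⊕ c ⊕ d, g(d), a ⊕ a ⊕ d) vs a ⊕ a ⊕ d ⊕ d ⊕ f(a ⊕ c ⊕ c ⊕ h(c, d, d), d ⊕ d ⊕ g(a), c ⊕ d ⊕ f(a, c, d) ⊕ f(a, d, a)) ⊕ f(c, c, a) ⊕ h(a ⊕ c ⊕ d, g(d), a ⊕ a ⊕ d)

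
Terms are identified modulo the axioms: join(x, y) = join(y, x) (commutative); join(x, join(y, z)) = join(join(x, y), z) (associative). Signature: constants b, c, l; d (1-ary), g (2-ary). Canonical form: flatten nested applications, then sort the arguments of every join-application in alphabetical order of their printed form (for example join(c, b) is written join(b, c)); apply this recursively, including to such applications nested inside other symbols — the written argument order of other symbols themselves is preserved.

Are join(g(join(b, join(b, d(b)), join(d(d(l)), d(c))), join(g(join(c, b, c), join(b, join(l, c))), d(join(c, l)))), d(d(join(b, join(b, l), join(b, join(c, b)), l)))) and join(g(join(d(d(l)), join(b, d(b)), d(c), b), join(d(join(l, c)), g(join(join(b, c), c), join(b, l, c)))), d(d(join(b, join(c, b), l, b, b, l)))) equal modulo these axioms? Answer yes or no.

Left:  join(g(join(b, join(b, d(b)), join(d(d(l)), d(c))), join(g(join(c, b, c), join(b, join(l, c))), d(join(c, l)))), d(d(join(b, join(b, l), join(b, join(c, b)), l))))
  Canonicalize subterm:  g(join(b, join(b, d(b)), join(d(d(l)), d(c))), join(g(join(c, b, c), join(b, join(l, c))), d(join(c, l))))  →  g(join(b, b, d(b), d(c), d(d(l))), join(d(join(c, l)), g(join(b, c, c), join(b, c, l))))
  Canonicalize subterm:  d(d(join(b, join(b, l), join(b, join(c, b)), l)))  →  d(d(join(b, b, b, b, c, l, l)))
  Order the arguments:  join(d(d(join(b, b, b, b, c, l, l))), g(join(b, b, d(b), d(c), d(d(l))), join(d(join(c, l)), g(join(b, c, c), join(b, c, l)))))
Right:  join(g(join(d(d(l)), join(b, d(b)), d(c), b), join(d(join(l, c)), g(join(join(b, c), c), join(b, l, c)))), d(d(join(b, join(c, b), l, b, b, l))))
  Simplify inside:  g(join(d(d(l)), join(b, d(b)), d(c), b), join(d(join(l, c)), g(join(join(b, c), c), join(b, l, c))))  →  g(join(b, b, d(b), d(c), d(d(l))), join(d(join(c, l)), g(join(b, c, c), join(b, c, l))))
  Simplify inside:  d(d(join(b, join(c, b), l, b, b, l)))  →  d(d(join(b, b, b, b, c, l, l)))
  Order the arguments:  join(d(d(join(b, b, b, b, c, l, l))), g(join(b, b, d(b), d(c), d(d(l))), join(d(join(c, l)), g(join(b, c, c), join(b, c, l)))))

Answer: yes — both canonical forms are join(d(d(join(b, b, b, b, c, l, l))), g(join(b, b, d(b), d(c), d(d(l))), join(d(join(c, l)), g(join(b, c, c), join(b, c, l)))))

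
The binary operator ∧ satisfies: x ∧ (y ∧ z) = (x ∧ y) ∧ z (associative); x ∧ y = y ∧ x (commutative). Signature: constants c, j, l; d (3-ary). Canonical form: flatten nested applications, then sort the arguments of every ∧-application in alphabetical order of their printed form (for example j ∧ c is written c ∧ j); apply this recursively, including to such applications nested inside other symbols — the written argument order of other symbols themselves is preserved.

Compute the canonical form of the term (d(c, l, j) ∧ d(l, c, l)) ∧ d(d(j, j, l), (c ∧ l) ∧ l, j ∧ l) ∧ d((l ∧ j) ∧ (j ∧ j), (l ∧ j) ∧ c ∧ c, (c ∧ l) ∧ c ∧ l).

Answer: d(c, l, j) ∧ d(d(j, j, l), c ∧ l ∧ l, j ∧ l) ∧ d(j ∧ j ∧ j ∧ l, c ∧ c ∧ j ∧ l, c ∧ c ∧ l ∧ l) ∧ d(l, c, l)

Derivation:
Merge nested applications:  d(c, l, j) ∧ d(l, c, l) ∧ d(d(j, j, l), (c ∧ l) ∧ l, j ∧ l) ∧ d((l ∧ j) ∧ (j ∧ j), (l ∧ j) ∧ c ∧ c, (c ∧ l) ∧ c ∧ l)
Canonicalize subterm:  d(d(j, j, l), (c ∧ l) ∧ l, j ∧ l)  →  d(d(j, j, l), c ∧ l ∧ l, j ∧ l)
Inside:  d((l ∧ j) ∧ (j ∧ j), (l ∧ j) ∧ c ∧ c, (c ∧ l) ∧ c ∧ l)  →  d(j ∧ j ∧ j ∧ l, c ∧ c ∧ j ∧ l, c ∧ c ∧ l ∧ l)
Sort arguments:  d(c, l, j) ∧ d(d(j, j, l), c ∧ l ∧ l, j ∧ l) ∧ d(j ∧ j ∧ j ∧ l, c ∧ c ∧ j ∧ l, c ∧ c ∧ l ∧ l) ∧ d(l, c, l)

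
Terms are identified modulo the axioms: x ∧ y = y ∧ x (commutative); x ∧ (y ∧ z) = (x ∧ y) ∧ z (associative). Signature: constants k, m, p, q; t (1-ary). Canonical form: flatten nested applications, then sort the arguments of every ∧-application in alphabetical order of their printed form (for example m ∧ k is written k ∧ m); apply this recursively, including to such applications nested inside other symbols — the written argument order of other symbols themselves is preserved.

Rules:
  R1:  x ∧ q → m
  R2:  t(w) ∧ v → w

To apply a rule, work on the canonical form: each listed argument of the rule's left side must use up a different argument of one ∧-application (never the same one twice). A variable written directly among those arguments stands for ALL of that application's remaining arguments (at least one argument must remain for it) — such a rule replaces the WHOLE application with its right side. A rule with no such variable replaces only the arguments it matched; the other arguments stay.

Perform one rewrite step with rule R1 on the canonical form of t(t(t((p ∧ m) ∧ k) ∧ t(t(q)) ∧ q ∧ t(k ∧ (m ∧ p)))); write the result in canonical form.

Canonical form:  t(t(q ∧ t(k ∧ m ∧ p) ∧ t(k ∧ m ∧ p) ∧ t(t(q))))
Match R1:  consume q;  x := t(k ∧ m ∧ p) ∧ t(k ∧ m ∧ p) ∧ t(t(q))
Every leftover argument binds to the variable; the entire application is replaced.
New term:  t(t(m))

Answer: t(t(m))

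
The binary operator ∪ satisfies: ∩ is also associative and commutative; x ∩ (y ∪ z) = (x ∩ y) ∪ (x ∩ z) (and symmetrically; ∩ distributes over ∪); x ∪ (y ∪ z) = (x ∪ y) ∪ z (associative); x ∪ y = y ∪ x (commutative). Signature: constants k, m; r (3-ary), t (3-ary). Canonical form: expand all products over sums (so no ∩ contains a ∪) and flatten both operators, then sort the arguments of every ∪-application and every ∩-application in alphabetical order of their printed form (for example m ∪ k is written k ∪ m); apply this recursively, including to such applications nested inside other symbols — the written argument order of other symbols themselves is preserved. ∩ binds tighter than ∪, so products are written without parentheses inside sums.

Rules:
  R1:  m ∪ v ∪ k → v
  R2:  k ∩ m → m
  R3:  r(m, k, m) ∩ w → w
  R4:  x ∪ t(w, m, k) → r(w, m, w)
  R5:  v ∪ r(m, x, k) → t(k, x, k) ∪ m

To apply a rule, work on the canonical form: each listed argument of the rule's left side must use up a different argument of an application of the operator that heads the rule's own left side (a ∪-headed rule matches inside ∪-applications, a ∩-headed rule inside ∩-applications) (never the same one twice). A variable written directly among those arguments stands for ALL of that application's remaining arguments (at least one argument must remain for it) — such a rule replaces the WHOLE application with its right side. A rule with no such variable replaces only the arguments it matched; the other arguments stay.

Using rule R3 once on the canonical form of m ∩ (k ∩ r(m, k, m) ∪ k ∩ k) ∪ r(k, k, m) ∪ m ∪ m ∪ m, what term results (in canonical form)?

Answer: k ∩ k ∩ m ∪ k ∩ m ∪ m ∪ m ∪ m ∪ r(k, k, m)

Derivation:
Canonical form:  k ∩ k ∩ m ∪ k ∩ m ∩ r(m, k, m) ∪ m ∪ m ∪ m ∪ r(k, k, m)
R3 matches:  uses r(m, k, m);  w := k ∩ m
The extension variable absorbs all remaining arguments, so the whole application is rewritten.
New term:  k ∩ k ∩ m ∪ k ∩ m ∪ m ∪ m ∪ m ∪ r(k, k, m)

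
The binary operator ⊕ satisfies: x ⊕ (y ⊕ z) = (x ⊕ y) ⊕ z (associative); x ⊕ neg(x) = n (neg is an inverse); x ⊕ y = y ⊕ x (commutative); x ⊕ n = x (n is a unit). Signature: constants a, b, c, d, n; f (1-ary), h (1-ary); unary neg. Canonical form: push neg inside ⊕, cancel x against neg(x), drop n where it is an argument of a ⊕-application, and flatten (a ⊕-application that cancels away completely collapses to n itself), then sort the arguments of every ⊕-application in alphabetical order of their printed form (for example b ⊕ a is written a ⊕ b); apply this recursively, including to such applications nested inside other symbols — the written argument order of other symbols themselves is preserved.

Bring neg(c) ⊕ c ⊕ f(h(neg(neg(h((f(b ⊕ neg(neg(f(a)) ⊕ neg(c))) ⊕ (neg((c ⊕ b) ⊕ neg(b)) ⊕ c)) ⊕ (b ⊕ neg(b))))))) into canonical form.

Answer: f(h(h(f(b ⊕ c ⊕ f(a)))))

Derivation:
Push neg inside:  distribute neg over ⊕ and collapse double neg
Inverses cancel:  c cancels
Combine occurrences:  f(h(h(f(b ⊕ c ⊕ f(a)))))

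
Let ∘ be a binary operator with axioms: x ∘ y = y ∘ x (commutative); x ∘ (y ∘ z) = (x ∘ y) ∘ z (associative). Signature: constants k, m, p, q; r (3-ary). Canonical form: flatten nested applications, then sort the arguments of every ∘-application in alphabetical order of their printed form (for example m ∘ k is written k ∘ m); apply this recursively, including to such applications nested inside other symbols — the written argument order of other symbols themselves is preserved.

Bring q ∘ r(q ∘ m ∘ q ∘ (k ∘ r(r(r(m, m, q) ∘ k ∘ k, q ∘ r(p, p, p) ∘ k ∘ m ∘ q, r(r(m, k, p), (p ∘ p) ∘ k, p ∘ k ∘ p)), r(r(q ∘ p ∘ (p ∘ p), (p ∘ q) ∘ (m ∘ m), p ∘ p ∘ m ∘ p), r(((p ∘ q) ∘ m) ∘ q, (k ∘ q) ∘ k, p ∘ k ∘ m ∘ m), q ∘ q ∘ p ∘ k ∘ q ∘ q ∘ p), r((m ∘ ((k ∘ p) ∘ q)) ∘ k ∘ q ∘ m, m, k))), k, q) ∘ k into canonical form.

Canonicalize subterm:  r(q ∘ m ∘ q ∘ (k ∘ r(r(r(m, m, q) ∘ k ∘ k, q ∘ r(p, p, p) ∘ k ∘ m ∘ q, r(r(m, k, p), (p ∘ p) ∘ k, p ∘ k ∘ p)), r(r(q ∘ p ∘ (p ∘ p), (p ∘ q) ∘ (m ∘ m), p ∘ p ∘ m ∘ p), r(((p ∘ q) ∘ m) ∘ q, (k ∘ q) ∘ k, p ∘ k ∘ m ∘ m), q ∘ q ∘ p ∘ k ∘ q ∘ q ∘ p), r((m ∘ ((k ∘ p) ∘ q)) ∘ k ∘ q ∘ m, m, k))), k, q)  →  r(k ∘ m ∘ q ∘ q ∘ r(r(k ∘ k ∘ r(m, m, q), k ∘ m ∘ q ∘ q ∘ r(p, p, p), r(r(m, k, p), k ∘ p ∘ p, k ∘ p ∘ p)), r(r(p ∘ p ∘ p ∘ q, m ∘ m ∘ p ∘ q, m ∘ p ∘ p ∘ p), r(m ∘ p ∘ q ∘ q, k ∘ k ∘ q, k ∘ m ∘ m ∘ p), k ∘ p ∘ p ∘ q ∘ q ∘ q ∘ q), r(k ∘ k ∘ m ∘ m ∘ p ∘ q ∘ q, m, k)), k, q)
Sort:  k ∘ q ∘ r(k ∘ m ∘ q ∘ q ∘ r(r(k ∘ k ∘ r(m, m, q), k ∘ m ∘ q ∘ q ∘ r(p, p, p), r(r(m, k, p), k ∘ p ∘ p, k ∘ p ∘ p)), r(r(p ∘ p ∘ p ∘ q, m ∘ m ∘ p ∘ q, m ∘ p ∘ p ∘ p), r(m ∘ p ∘ q ∘ q, k ∘ k ∘ q, k ∘ m ∘ m ∘ p), k ∘ p ∘ p ∘ q ∘ q ∘ q ∘ q), r(k ∘ k ∘ m ∘ m ∘ p ∘ q ∘ q, m, k)), k, q)

Answer: k ∘ q ∘ r(k ∘ m ∘ q ∘ q ∘ r(r(k ∘ k ∘ r(m, m, q), k ∘ m ∘ q ∘ q ∘ r(p, p, p), r(r(m, k, p), k ∘ p ∘ p, k ∘ p ∘ p)), r(r(p ∘ p ∘ p ∘ q, m ∘ m ∘ p ∘ q, m ∘ p ∘ p ∘ p), r(m ∘ p ∘ q ∘ q, k ∘ k ∘ q, k ∘ m ∘ m ∘ p), k ∘ p ∘ p ∘ q ∘ q ∘ q ∘ q), r(k ∘ k ∘ m ∘ m ∘ p ∘ q ∘ q, m, k)), k, q)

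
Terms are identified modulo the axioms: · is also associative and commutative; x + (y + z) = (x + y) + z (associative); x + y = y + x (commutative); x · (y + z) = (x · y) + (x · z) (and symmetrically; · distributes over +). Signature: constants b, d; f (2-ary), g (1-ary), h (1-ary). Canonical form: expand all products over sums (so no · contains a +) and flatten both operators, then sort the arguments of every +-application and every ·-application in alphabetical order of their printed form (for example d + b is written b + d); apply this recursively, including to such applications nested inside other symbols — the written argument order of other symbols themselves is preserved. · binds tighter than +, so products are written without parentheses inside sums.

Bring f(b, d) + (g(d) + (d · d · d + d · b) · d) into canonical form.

Expand:  f(b, d) + g(d) + d · d · d · d + b · d · d
Sort:  b · d · d + d · d · d · d + f(b, d) + g(d)

Answer: b · d · d + d · d · d · d + f(b, d) + g(d)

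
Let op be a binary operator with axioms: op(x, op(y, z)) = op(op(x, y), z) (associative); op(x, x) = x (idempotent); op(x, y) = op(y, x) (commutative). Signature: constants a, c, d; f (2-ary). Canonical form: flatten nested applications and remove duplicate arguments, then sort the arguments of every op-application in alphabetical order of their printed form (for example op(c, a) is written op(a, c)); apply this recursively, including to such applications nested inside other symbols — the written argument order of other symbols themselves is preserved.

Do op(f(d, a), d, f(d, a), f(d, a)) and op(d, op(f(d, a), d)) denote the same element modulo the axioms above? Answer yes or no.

Left:  op(f(d, a), d, f(d, a), f(d, a))
  Idempotence:  drop duplicate f(d, a), f(d, a)
  Order the arguments:  op(d, f(d, a))
Right:  op(d, op(f(d, a), d))
  Un-nest:  op(d, f(d, a), d)
  Deduplicate:  drop duplicate d
  Order the arguments:  op(d, f(d, a))

Answer: yes — both canonical forms are op(d, f(d, a))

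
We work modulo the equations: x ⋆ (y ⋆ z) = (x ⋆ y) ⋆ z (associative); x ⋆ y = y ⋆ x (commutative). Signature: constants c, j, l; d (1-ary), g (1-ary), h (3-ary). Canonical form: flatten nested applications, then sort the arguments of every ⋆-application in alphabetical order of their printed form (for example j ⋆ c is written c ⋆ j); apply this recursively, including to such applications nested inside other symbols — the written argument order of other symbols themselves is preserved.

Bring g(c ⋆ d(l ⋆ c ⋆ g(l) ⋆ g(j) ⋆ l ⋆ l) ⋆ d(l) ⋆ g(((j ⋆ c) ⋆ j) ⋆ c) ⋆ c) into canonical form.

Descend into:  c ⋆ d(l ⋆ c ⋆ g(l) ⋆ g(j) ⋆ l ⋆ l) ⋆ d(l) ⋆ g(((j ⋆ c) ⋆ j) ⋆ c) ⋆ c
Inside:  d(l ⋆ c ⋆ g(l) ⋆ g(j) ⋆ l ⋆ l)  →  d(c ⋆ g(j) ⋆ g(l) ⋆ l ⋆ l ⋆ l)
Inside:  g(((j ⋆ c) ⋆ j) ⋆ c)  →  g(c ⋆ c ⋆ j ⋆ j)
Order the arguments:  c ⋆ c ⋆ d(c ⋆ g(j) ⋆ g(l) ⋆ l ⋆ l ⋆ l) ⋆ d(l) ⋆ g(c ⋆ c ⋆ j ⋆ j)
Put back:  g(c ⋆ c ⋆ d(c ⋆ g(j) ⋆ g(l) ⋆ l ⋆ l ⋆ l) ⋆ d(l) ⋆ g(c ⋆ c ⋆ j ⋆ j))

Answer: g(c ⋆ c ⋆ d(c ⋆ g(j) ⋆ g(l) ⋆ l ⋆ l ⋆ l) ⋆ d(l) ⋆ g(c ⋆ c ⋆ j ⋆ j))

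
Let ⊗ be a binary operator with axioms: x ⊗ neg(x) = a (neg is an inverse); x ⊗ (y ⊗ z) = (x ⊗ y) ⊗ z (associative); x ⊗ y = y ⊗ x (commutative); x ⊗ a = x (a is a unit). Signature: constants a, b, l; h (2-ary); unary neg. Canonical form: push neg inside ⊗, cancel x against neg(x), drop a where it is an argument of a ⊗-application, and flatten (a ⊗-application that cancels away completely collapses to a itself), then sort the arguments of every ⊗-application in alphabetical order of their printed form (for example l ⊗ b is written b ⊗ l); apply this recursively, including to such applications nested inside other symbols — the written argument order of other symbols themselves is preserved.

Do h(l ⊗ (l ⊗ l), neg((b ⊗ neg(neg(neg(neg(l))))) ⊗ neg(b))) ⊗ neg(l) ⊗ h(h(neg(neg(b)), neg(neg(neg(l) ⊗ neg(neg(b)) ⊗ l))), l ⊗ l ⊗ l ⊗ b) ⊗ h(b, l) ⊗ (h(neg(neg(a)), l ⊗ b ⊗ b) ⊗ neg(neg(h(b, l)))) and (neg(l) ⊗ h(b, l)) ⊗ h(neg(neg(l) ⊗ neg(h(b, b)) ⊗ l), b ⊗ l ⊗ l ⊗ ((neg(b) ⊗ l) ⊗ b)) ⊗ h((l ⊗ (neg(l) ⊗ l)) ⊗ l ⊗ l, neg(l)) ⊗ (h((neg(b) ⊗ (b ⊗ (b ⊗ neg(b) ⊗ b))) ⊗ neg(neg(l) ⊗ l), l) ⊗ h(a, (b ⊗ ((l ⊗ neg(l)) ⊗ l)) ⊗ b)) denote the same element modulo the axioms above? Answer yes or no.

Answer: yes — both canonical forms are h(a, b ⊗ b ⊗ l) ⊗ h(b, l) ⊗ h(b, l) ⊗ h(h(b, b), b ⊗ l ⊗ l ⊗ l) ⊗ h(l ⊗ l ⊗ l, neg(l)) ⊗ neg(l)

Derivation:
Left:  h(l ⊗ (l ⊗ l), neg((b ⊗ neg(neg(neg(neg(l))))) ⊗ neg(b))) ⊗ neg(l) ⊗ h(h(neg(neg(b)), neg(neg(neg(l) ⊗ neg(neg(b)) ⊗ l))), l ⊗ l ⊗ l ⊗ b) ⊗ h(b, l) ⊗ (h(neg(neg(a)), l ⊗ b ⊗ b) ⊗ neg(neg(h(b, l))))
  Push neg inside:  distribute neg over ⊗ and collapse double neg
  Collect:  h(l ⊗ l ⊗ l, neg(l)) ⊗ neg(l) ⊗ h(h(b, b), b ⊗ l ⊗ l ⊗ l) ⊗ h(b, l) ⊗ h(b, l) ⊗ h(a, b ⊗ b ⊗ l)
  Sort arguments:  h(a, b ⊗ b ⊗ l) ⊗ h(b, l) ⊗ h(b, l) ⊗ h(h(b, b), b ⊗ l ⊗ l ⊗ l) ⊗ h(l ⊗ l ⊗ l, neg(l)) ⊗ neg(l)
Right:  (neg(l) ⊗ h(b, l)) ⊗ h(neg(neg(l) ⊗ neg(h(b, b)) ⊗ l), b ⊗ l ⊗ l ⊗ ((neg(b) ⊗ l) ⊗ b)) ⊗ h((l ⊗ (neg(l) ⊗ l)) ⊗ l ⊗ l, neg(l)) ⊗ (h((neg(b) ⊗ (b ⊗ (b ⊗ neg(b) ⊗ b))) ⊗ neg(neg(l) ⊗ l), l) ⊗ h(a, (b ⊗ ((l ⊗ neg(l)) ⊗ l)) ⊗ b))
  Push neg inside:  distribute neg over ⊗ and collapse double neg
  Combine occurrences:  neg(l) ⊗ h(b, l) ⊗ h(b, l) ⊗ h(h(b, b), b ⊗ l ⊗ l ⊗ l) ⊗ h(l ⊗ l ⊗ l, neg(l)) ⊗ h(a, b ⊗ b ⊗ l)
  Order the arguments:  h(a, b ⊗ b ⊗ l) ⊗ h(b, l) ⊗ h(b, l) ⊗ h(h(b, b), b ⊗ l ⊗ l ⊗ l) ⊗ h(l ⊗ l ⊗ l, neg(l)) ⊗ neg(l)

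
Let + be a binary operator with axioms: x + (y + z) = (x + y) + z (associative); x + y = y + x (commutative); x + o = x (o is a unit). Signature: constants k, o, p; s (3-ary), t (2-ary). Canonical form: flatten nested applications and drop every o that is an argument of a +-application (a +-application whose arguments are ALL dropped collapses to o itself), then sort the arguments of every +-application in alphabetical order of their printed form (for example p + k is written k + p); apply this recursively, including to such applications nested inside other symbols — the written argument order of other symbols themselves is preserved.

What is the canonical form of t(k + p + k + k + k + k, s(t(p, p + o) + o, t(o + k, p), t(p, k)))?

Focus inside:  t(p, p + o) + o
Canonicalize subterm:  t(p, p + o)  →  t(p, p)
Drop the unit:  drop o
Sort arguments:  t(p, p)
Rebuild:  t(k + k + k + k + k + p, s(t(p, p), t(k, p), t(p, k)))

Answer: t(k + k + k + k + k + p, s(t(p, p), t(k, p), t(p, k)))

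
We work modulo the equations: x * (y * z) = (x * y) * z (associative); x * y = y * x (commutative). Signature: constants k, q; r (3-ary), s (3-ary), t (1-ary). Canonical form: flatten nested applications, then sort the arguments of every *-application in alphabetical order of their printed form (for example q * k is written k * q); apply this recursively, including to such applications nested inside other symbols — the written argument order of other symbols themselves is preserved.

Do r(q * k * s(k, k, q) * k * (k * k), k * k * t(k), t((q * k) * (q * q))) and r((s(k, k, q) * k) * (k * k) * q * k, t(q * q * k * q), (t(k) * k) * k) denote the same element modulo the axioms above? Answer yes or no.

Answer: no — r(k * k * k * k * q * s(k, k, q), k * k * t(k), t(k * q * q * q)) vs r(k * k * k * k * q * s(k, k, q), t(k * q * q * q), k * k * t(k))

Derivation:
Left:  r(q * k * s(k, k, q) * k * (k * k), k * k * t(k), t((q * k) * (q * q)))
  Focus inside:  q * k * s(k, k, q) * k * (k * k)
  Merge nested applications:  q * k * s(k, k, q) * k * k * k
  Order the arguments:  k * k * k * k * q * s(k, k, q)
  Rebuild:  r(k * k * k * k * q * s(k, k, q), k * k * t(k), t(k * q * q * q))
Right:  r((s(k, k, q) * k) * (k * k) * q * k, t(q * q * k * q), (t(k) * k) * k)
  Work inside:  (s(k, k, q) * k) * (k * k) * q * k
  Flatten:  s(k, k, q) * k * k * k * q * k
  Order the arguments:  k * k * k * k * q * s(k, k, q)
  Put back:  r(k * k * k * k * q * s(k, k, q), t(k * q * q * q), k * k * t(k))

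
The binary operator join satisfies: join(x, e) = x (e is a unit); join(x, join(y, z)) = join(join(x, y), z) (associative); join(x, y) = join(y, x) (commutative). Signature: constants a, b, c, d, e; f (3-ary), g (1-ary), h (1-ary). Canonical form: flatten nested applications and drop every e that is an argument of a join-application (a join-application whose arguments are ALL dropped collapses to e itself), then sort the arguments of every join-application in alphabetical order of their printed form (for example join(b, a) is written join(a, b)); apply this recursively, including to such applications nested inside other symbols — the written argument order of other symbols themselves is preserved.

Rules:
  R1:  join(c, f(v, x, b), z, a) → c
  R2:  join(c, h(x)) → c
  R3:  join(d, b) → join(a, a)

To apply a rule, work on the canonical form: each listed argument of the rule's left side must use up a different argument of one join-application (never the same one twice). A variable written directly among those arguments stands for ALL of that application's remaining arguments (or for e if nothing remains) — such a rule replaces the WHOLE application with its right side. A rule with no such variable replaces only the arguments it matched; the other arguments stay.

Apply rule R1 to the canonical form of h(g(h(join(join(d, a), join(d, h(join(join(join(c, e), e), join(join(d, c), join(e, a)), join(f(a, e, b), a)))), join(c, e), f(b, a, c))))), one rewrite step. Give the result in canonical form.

Canonical form:  h(g(h(join(a, c, d, d, f(b, a, c), h(join(a, a, c, c, d, f(a, e, b)))))))
Apply R1:  consuming a, c, f(a, e, b);  v := a, x := e, z := join(a, c, d)
The variable takes the whole remainder — replace the entire application.
Giving:  h(g(h(join(a, c, d, d, f(b, a, c), h(c)))))

Answer: h(g(h(join(a, c, d, d, f(b, a, c), h(c)))))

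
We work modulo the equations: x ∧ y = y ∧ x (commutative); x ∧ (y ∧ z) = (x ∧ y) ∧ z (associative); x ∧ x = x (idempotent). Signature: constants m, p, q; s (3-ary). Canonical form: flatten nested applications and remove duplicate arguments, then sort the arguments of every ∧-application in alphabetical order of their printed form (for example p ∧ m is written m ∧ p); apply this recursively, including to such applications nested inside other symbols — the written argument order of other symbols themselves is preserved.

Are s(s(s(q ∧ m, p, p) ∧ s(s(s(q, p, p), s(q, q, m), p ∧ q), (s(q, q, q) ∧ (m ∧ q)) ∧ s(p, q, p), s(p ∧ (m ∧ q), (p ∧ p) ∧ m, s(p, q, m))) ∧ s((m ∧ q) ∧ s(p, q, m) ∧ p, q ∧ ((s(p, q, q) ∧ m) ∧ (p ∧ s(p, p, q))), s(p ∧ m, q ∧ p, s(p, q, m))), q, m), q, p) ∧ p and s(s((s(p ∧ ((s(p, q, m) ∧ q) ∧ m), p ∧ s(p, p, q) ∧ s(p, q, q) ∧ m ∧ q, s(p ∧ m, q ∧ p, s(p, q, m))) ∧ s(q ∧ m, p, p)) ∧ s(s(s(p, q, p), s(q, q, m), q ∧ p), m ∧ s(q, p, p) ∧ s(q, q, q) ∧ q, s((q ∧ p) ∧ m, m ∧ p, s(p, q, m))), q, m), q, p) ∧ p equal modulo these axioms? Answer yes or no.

Left:  s(s(s(q ∧ m, p, p) ∧ s(s(s(q, p, p), s(q, q, m), p ∧ q), (s(q, q, q) ∧ (m ∧ q)) ∧ s(p, q, p), s(p ∧ (m ∧ q), (p ∧ p) ∧ m, s(p, q, m))) ∧ s((m ∧ q) ∧ s(p, q, m) ∧ p, q ∧ ((s(p, q, q) ∧ m) ∧ (p ∧ s(p, p, q))), s(p ∧ m, q ∧ p, s(p, q, m))), q, m), q, p) ∧ p
  Simplify inside:  s(s(s(q ∧ m, p, p) ∧ s(s(s(q, p, p), s(q, q, m), p ∧ q), (s(q, q, q) ∧ (m ∧ q)) ∧ s(p, q, p), s(p ∧ (m ∧ q), (p ∧ p) ∧ m, s(p, q, m))) ∧ s((m ∧ q) ∧ s(p, q, m) ∧ p, q ∧ ((s(p, q, q) ∧ m) ∧ (p ∧ s(p, p, q))), s(p ∧ m, q ∧ p, s(p, q, m))), q, m), q, p)  →  s(s(s(m ∧ p ∧ q ∧ s(p, q, m), m ∧ p ∧ q ∧ s(p, p, q) ∧ s(p, q, q), s(m ∧ p, p ∧ q, s(p, q, m))) ∧ s(m ∧ q, p, p) ∧ s(s(s(q, p, p), s(q, q, m), p ∧ q), m ∧ q ∧ s(p, q, p) ∧ s(q, q, q), s(m ∧ p ∧ q, m ∧ p, s(p, q, m))), q, m), q, p)
  Order the arguments:  p ∧ s(s(s(m ∧ p ∧ q ∧ s(p, q, m), m ∧ p ∧ q ∧ s(p, p, q) ∧ s(p, q, q), s(m ∧ p, p ∧ q, s(p, q, m))) ∧ s(m ∧ q, p, p) ∧ s(s(s(q, p, p), s(q, q, m), p ∧ q), m ∧ q ∧ s(p, q, p) ∧ s(q, q, q), s(m ∧ p ∧ q, m ∧ p, s(p, q, m))), q, m), q, p)
Right:  s(s((s(p ∧ ((s(p, q, m) ∧ q) ∧ m), p ∧ s(p, p, q) ∧ s(p, q, q) ∧ m ∧ q, s(p ∧ m, q ∧ p, s(p, q, m))) ∧ s(q ∧ m, p, p)) ∧ s(s(s(p, q, p), s(q, q, m), q ∧ p), m ∧ s(q, p, p) ∧ s(q, q, q) ∧ q, s((q ∧ p) ∧ m, m ∧ p, s(p, q, m))), q, m), q, p) ∧ p
  Simplify inside:  s(s((s(p ∧ ((s(p, q, m) ∧ q) ∧ m), p ∧ s(p, p, q) ∧ s(p, q, q) ∧ m ∧ q, s(p ∧ m, q ∧ p, s(p, q, m))) ∧ s(q ∧ m, p, p)) ∧ s(s(s(p, q, p), s(q, q, m), q ∧ p), m ∧ s(q, p, p) ∧ s(q, q, q) ∧ q, s((q ∧ p) ∧ m, m ∧ p, s(p, q, m))), q, m), q, p)  →  s(s(s(m ∧ p ∧ q ∧ s(p, q, m), m ∧ p ∧ q ∧ s(p, p, q) ∧ s(p, q, q), s(m ∧ p, p ∧ q, s(p, q, m))) ∧ s(m ∧ q, p, p) ∧ s(s(s(p, q, p), s(q, q, m), p ∧ q), m ∧ q ∧ s(q, p, p) ∧ s(q, q, q), s(m ∧ p ∧ q, m ∧ p, s(p, q, m))), q, m), q, p)
  Order the arguments:  p ∧ s(s(s(m ∧ p ∧ q ∧ s(p, q, m), m ∧ p ∧ q ∧ s(p, p, q) ∧ s(p, q, q), s(m ∧ p, p ∧ q, s(p, q, m))) ∧ s(m ∧ q, p, p) ∧ s(s(s(p, q, p), s(q, q, m), p ∧ q), m ∧ q ∧ s(q, p, p) ∧ s(q, q, q), s(m ∧ p ∧ q, m ∧ p, s(p, q, m))), q, m), q, p)

Answer: no — p ∧ s(s(s(m ∧ p ∧ q ∧ s(p, q, m), m ∧ p ∧ q ∧ s(p, p, q) ∧ s(p, q, q), s(m ∧ p, p ∧ q, s(p, q, m))) ∧ s(m ∧ q, p, p) ∧ s(s(s(q, p, p), s(q, q, m), p ∧ q), m ∧ q ∧ s(p, q, p) ∧ s(q, q, q), s(m ∧ p ∧ q, m ∧ p, s(p, q, m))), q, m), q, p) vs p ∧ s(s(s(m ∧ p ∧ q ∧ s(p, q, m), m ∧ p ∧ q ∧ s(p, p, q) ∧ s(p, q, q), s(m ∧ p, p ∧ q, s(p, q, m))) ∧ s(m ∧ q, p, p) ∧ s(s(s(p, q, p), s(q, q, m), p ∧ q), m ∧ q ∧ s(q, p, p) ∧ s(q, q, q), s(m ∧ p ∧ q, m ∧ p, s(p, q, m))), q, m), q, p)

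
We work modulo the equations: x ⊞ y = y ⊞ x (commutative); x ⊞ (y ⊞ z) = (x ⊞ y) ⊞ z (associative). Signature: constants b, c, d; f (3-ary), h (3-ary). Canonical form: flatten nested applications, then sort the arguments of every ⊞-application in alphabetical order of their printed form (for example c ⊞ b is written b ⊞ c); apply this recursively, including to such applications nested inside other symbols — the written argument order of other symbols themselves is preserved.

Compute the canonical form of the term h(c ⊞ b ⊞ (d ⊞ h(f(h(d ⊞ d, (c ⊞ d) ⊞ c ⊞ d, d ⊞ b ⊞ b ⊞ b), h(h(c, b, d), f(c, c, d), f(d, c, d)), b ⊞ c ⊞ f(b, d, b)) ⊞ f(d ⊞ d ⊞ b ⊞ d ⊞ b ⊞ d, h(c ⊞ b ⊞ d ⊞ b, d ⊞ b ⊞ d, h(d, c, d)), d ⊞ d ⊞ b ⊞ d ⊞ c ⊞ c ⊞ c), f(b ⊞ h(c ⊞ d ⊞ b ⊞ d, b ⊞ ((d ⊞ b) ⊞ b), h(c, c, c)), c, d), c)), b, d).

Work inside:  c ⊞ b ⊞ (d ⊞ h(f(h(d ⊞ d, (c ⊞ d) ⊞ c ⊞ d, d ⊞ b ⊞ b ⊞ b), h(h(c, b, d), f(c, c, d), f(d, c, d)), b ⊞ c ⊞ f(b, d, b)) ⊞ f(d ⊞ d ⊞ b ⊞ d ⊞ b ⊞ d, h(c ⊞ b ⊞ d ⊞ b, d ⊞ b ⊞ d, h(d, c, d)), d ⊞ d ⊞ b ⊞ d ⊞ c ⊞ c ⊞ c), f(b ⊞ h(c ⊞ d ⊞ b ⊞ d, b ⊞ ((d ⊞ b) ⊞ b), h(c, c, c)), c, d), c))
Un-nest:  c ⊞ b ⊞ d ⊞ h(f(h(d ⊞ d, (c ⊞ d) ⊞ c ⊞ d, d ⊞ b ⊞ b ⊞ b), h(h(c, b, d), f(c, c, d), f(d, c, d)), b ⊞ c ⊞ f(b, d, b)) ⊞ f(d ⊞ d ⊞ b ⊞ d ⊞ b ⊞ d, h(c ⊞ b ⊞ d ⊞ b, d ⊞ b ⊞ d, h(d, c, d)), d ⊞ d ⊞ b ⊞ d ⊞ c ⊞ c ⊞ c), f(b ⊞ h(c ⊞ d ⊞ b ⊞ d, b ⊞ ((d ⊞ b) ⊞ b), h(c, c, c)), c, d), c)
Inside:  h(f(h(d ⊞ d, (c ⊞ d) ⊞ c ⊞ d, d ⊞ b ⊞ b ⊞ b), h(h(c, b, d), f(c, c, d), f(d, c, d)), b ⊞ c ⊞ f(b, d, b)) ⊞ f(d ⊞ d ⊞ b ⊞ d ⊞ b ⊞ d, h(c ⊞ b ⊞ d ⊞ b, d ⊞ b ⊞ d, h(d, c, d)), d ⊞ d ⊞ b ⊞ d ⊞ c ⊞ c ⊞ c), f(b ⊞ h(c ⊞ d ⊞ b ⊞ d, b ⊞ ((d ⊞ b) ⊞ b), h(c, c, c)), c, d), c)  →  h(f(b ⊞ b ⊞ d ⊞ d ⊞ d ⊞ d, h(b ⊞ b ⊞ c ⊞ d, b ⊞ d ⊞ d, h(d, c, d)), b ⊞ c ⊞ c ⊞ c ⊞ d ⊞ d ⊞ d) ⊞ f(h(d ⊞ d, c ⊞ c ⊞ d ⊞ d, b ⊞ b ⊞ b ⊞ d), h(h(c, b, d), f(c, c, d), f(d, c, d)), b ⊞ c ⊞ f(b, d, b)), f(b ⊞ h(b ⊞ c ⊞ d ⊞ d, b ⊞ b ⊞ b ⊞ d, h(c, c, c)), c, d), c)
Sort arguments:  b ⊞ c ⊞ d ⊞ h(f(b ⊞ b ⊞ d ⊞ d ⊞ d ⊞ d, h(b ⊞ b ⊞ c ⊞ d, b ⊞ d ⊞ d, h(d, c, d)), b ⊞ c ⊞ c ⊞ c ⊞ d ⊞ d ⊞ d) ⊞ f(h(d ⊞ d, c ⊞ c ⊞ d ⊞ d, b ⊞ b ⊞ b ⊞ d), h(h(c, b, d), f(c, c, d), f(d, c, d)), b ⊞ c ⊞ f(b, d, b)), f(b ⊞ h(b ⊞ c ⊞ d ⊞ d, b ⊞ b ⊞ b ⊞ d, h(c, c, c)), c, d), c)
Put back:  h(b ⊞ c ⊞ d ⊞ h(f(b ⊞ b ⊞ d ⊞ d ⊞ d ⊞ d, h(b ⊞ b ⊞ c ⊞ d, b ⊞ d ⊞ d, h(d, c, d)), b ⊞ c ⊞ c ⊞ c ⊞ d ⊞ d ⊞ d) ⊞ f(h(d ⊞ d, c ⊞ c ⊞ d ⊞ d, b ⊞ b ⊞ b ⊞ d), h(h(c, b, d), f(c, c, d), f(d, c, d)), b ⊞ c ⊞ f(b, d, b)), f(b ⊞ h(b ⊞ c ⊞ d ⊞ d, b ⊞ b ⊞ b ⊞ d, h(c, c, c)), c, d), c), b, d)

Answer: h(b ⊞ c ⊞ d ⊞ h(f(b ⊞ b ⊞ d ⊞ d ⊞ d ⊞ d, h(b ⊞ b ⊞ c ⊞ d, b ⊞ d ⊞ d, h(d, c, d)), b ⊞ c ⊞ c ⊞ c ⊞ d ⊞ d ⊞ d) ⊞ f(h(d ⊞ d, c ⊞ c ⊞ d ⊞ d, b ⊞ b ⊞ b ⊞ d), h(h(c, b, d), f(c, c, d), f(d, c, d)), b ⊞ c ⊞ f(b, d, b)), f(b ⊞ h(b ⊞ c ⊞ d ⊞ d, b ⊞ b ⊞ b ⊞ d, h(c, c, c)), c, d), c), b, d)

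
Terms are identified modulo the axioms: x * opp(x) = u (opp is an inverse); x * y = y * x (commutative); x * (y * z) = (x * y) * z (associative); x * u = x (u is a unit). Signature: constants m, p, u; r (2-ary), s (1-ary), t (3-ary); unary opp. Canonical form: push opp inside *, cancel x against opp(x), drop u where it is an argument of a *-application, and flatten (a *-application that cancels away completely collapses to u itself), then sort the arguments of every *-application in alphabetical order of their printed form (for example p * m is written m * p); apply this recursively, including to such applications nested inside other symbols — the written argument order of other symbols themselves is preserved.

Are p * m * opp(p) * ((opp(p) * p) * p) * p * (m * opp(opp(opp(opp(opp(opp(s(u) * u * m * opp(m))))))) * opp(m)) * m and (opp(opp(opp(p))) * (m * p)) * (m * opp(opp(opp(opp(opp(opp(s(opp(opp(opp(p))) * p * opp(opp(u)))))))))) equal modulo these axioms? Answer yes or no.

Answer: no — m * m * p * p * s(u) vs m * m * s(u)

Derivation:
Left:  p * m * opp(p) * ((opp(p) * p) * p) * p * (m * opp(opp(opp(opp(opp(opp(s(u) * u * m * opp(m))))))) * opp(m)) * m
  Push opp inside:  distribute opp over * and collapse double opp
  Collect terms:  p * p * m * m * s(u)
  Order the arguments:  m * m * p * p * s(u)
Right:  (opp(opp(opp(p))) * (m * p)) * (m * opp(opp(opp(opp(opp(opp(s(opp(opp(opp(p))) * p * opp(opp(u))))))))))
  Push opp inside:  distribute opp over * and collapse double opp
  Cancel:  p cancels
  Collect:  m * m * s(u)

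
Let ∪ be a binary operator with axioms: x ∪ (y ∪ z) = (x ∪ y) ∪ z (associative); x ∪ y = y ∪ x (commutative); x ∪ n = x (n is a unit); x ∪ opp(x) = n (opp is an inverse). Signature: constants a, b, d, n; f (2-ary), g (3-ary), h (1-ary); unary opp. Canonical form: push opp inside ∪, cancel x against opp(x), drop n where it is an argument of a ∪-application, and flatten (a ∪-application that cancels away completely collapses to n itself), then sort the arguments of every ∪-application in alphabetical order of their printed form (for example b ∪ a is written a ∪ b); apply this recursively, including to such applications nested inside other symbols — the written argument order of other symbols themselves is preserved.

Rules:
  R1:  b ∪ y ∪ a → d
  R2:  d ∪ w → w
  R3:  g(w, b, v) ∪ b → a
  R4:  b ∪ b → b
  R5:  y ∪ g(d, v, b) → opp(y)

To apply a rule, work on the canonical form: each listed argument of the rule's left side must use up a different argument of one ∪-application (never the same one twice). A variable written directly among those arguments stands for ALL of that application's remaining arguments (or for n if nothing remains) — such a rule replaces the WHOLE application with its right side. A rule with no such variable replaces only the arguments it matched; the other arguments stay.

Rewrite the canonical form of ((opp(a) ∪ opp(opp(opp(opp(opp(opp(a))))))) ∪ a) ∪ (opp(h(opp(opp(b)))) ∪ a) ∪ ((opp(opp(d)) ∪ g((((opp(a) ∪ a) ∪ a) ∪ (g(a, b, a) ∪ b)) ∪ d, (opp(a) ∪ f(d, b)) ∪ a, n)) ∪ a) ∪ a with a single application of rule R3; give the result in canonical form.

Answer: a ∪ a ∪ a ∪ a ∪ d ∪ g(a ∪ a ∪ d, f(d, b), n) ∪ opp(h(b))

Derivation:
Canonical form:  a ∪ a ∪ a ∪ a ∪ d ∪ g(a ∪ b ∪ d ∪ g(a, b, a), f(d, b), n) ∪ opp(h(b))
Apply R3:  consuming b, g(a, b, a);  v := a, w := a
Giving:  a ∪ a ∪ a ∪ a ∪ d ∪ g(a ∪ a ∪ d, f(d, b), n) ∪ opp(h(b))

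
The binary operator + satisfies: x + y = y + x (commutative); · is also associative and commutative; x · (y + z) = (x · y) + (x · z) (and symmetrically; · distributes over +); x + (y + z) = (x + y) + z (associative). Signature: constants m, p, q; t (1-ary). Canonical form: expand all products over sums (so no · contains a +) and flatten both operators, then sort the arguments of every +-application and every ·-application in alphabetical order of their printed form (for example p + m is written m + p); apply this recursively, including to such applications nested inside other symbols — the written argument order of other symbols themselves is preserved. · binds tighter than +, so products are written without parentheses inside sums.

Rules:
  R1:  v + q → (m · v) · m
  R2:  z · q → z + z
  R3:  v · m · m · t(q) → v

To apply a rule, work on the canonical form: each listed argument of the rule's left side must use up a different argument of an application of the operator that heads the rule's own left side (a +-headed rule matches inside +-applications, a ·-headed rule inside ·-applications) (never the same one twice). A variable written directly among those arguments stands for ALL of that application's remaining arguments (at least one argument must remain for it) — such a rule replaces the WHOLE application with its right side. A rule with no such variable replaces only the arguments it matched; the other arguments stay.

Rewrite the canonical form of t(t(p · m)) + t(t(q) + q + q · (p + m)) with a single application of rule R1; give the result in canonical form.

Canonical form:  t(m · q + p · q + q + t(q)) + t(t(m · p))
Match R1:  consume q;  v := m · q + p · q + t(q)
The variable takes the whole remainder — replace the entire application.
Result:  t(m · m · m · q + m · m · p · q + m · m · t(q)) + t(t(m · p))

Answer: t(m · m · m · q + m · m · p · q + m · m · t(q)) + t(t(m · p))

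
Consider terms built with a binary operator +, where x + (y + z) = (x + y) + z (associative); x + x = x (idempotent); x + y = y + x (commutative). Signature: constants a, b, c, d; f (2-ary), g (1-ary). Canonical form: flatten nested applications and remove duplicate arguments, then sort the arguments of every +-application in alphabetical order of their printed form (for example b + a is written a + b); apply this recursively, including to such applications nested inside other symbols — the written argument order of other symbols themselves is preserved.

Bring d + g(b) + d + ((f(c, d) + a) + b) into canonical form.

Un-nest:  d + g(b) + d + f(c, d) + a + b
Idempotence:  drop duplicate d
Sort arguments:  a + b + d + f(c, d) + g(b)

Answer: a + b + d + f(c, d) + g(b)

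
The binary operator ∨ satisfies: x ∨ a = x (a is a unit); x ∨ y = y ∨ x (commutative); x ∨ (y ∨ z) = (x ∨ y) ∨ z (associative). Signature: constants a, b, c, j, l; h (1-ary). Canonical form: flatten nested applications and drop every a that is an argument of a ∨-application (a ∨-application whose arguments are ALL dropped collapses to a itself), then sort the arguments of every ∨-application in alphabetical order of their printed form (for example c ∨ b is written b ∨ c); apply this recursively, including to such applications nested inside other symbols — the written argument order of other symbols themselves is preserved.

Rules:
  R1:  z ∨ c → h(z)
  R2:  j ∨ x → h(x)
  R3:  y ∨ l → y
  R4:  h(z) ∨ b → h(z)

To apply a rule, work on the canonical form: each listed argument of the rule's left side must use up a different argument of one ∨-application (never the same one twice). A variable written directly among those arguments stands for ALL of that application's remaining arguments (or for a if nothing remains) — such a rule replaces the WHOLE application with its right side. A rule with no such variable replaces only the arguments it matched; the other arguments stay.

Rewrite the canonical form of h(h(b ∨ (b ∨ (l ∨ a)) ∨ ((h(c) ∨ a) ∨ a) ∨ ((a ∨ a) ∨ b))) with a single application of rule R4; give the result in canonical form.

Answer: h(h(b ∨ b ∨ h(c) ∨ l))

Derivation:
Canonical form:  h(h(b ∨ b ∨ b ∨ h(c) ∨ l))
Apply R4:  consuming b, h(c);  z := c
New term:  h(h(b ∨ b ∨ h(c) ∨ l))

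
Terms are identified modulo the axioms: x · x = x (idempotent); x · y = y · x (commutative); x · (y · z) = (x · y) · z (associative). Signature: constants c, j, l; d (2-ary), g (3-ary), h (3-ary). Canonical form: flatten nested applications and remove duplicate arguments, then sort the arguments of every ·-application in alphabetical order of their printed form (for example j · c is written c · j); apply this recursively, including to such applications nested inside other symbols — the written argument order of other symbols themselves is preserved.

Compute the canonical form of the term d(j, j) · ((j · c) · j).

Answer: c · d(j, j) · j

Derivation:
Un-nest:  d(j, j) · j · c · j
Drop duplicates:  drop duplicate j
Sort arguments:  c · d(j, j) · j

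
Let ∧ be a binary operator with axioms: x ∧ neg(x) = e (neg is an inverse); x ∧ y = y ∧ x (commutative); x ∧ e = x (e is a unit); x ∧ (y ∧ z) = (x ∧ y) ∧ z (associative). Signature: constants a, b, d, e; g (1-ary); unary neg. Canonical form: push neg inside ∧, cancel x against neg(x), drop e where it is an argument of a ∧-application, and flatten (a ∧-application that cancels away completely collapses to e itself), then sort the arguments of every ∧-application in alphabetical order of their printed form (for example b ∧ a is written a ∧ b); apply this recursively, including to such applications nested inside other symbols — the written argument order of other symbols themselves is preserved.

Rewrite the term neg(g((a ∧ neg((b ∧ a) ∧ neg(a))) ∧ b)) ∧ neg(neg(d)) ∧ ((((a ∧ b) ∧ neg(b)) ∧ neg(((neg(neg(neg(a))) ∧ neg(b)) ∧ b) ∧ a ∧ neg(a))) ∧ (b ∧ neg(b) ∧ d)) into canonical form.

Answer: a ∧ a ∧ d ∧ d ∧ neg(g(a))

Derivation:
Push neg inside:  distribute neg over ∧ and collapse double neg
Inverses cancel:  b cancels
Collect terms:  neg(g(a)) ∧ d ∧ d ∧ a ∧ a
Order the arguments:  a ∧ a ∧ d ∧ d ∧ neg(g(a))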